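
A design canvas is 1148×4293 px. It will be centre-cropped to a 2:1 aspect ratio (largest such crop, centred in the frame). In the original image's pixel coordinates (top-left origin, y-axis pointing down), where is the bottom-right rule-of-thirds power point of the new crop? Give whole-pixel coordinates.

1148/4293 < 2/1, so the 2:1 crop keeps the full width 1148 and trims height to 1148 × 1/2 = 574.00 px.
Top offset = (4293 − 574.00)/2 = 1859.50 px; left offset = 0.
Bottom-right is two-thirds across and two-thirds down within the crop:
x = 0.00 + 2 × 1148.00/3 ≈ 765; y = 1859.50 + 2 × 574.00/3 ≈ 2242.

(765, 2242)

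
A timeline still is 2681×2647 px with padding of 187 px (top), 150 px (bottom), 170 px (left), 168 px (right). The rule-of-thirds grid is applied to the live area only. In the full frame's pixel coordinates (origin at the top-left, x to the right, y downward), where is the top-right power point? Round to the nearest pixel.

Content width = 2681 − 170 − 168 = 2343 px; content height = 2647 − 187 − 150 = 2310 px.
Top-right is two-thirds across and one-third down within the live area.
x = 170 + 2 × 2343/3 = 170 + 1562.00 ≈ 1732
y = 187 + 1 × 2310/3 = 187 + 770.00 ≈ 957

x = 1732 px, y = 957 px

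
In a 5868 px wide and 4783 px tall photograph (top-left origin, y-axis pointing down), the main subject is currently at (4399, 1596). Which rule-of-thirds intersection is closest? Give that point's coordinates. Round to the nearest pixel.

x = 3912 px, y = 1594 px

Third lines: x ∈ {1956, 3912}, y ∈ {1594, 3189}.
4399 is closer to x = 3912; 1596 is closer to y = 1594.
So the nearest intersection is the upper-right power point.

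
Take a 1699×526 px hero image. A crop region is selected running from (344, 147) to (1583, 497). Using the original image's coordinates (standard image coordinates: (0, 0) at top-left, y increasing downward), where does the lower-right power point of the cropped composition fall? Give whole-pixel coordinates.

Crop width = 1583 − 344 = 1239 px; one third is 413.00 px.
Crop height = 497 − 147 = 350 px; one third is 116.67 px.
The lower-right point is two-thirds across and two-thirds down within the crop:
x = 344 + 2 × 413.00 ≈ 1170; y = 147 + 2 × 116.67 ≈ 380.

(1170, 380)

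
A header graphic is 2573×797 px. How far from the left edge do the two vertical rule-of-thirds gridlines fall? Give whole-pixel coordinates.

2573 / 3 = 857.67, so the vertical lines sit at one and two thirds of 2573.

858 px and 1715 px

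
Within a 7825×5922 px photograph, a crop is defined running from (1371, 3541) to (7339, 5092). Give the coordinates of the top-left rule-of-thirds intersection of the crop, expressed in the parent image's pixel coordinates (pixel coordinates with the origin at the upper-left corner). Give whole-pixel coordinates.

(3360, 4058)

Crop width = 7339 − 1371 = 5968 px; one third is 1989.33 px.
Crop height = 5092 − 3541 = 1551 px; one third is 517.00 px.
The top-left point is one-third across and one-third down within the crop:
x = 1371 + 1 × 1989.33 ≈ 3360; y = 3541 + 1 × 517.00 ≈ 4058.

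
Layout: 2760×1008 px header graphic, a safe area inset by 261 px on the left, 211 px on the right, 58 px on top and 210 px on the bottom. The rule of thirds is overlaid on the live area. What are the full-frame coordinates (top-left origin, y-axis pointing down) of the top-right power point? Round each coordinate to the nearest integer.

Content width = 2760 − 261 − 211 = 2288 px; content height = 1008 − 58 − 210 = 740 px.
Top-right is two-thirds across and one-third down within the live area.
x = 261 + 2 × 2288/3 = 261 + 1525.33 ≈ 1786
y = 58 + 1 × 740/3 = 58 + 246.67 ≈ 305

(1786, 305)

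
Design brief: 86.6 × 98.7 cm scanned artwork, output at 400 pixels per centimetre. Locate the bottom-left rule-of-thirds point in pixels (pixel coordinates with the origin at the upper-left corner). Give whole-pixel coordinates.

In pixels the canvas is 86.6 × 400 = 34640 wide and 98.7 × 400 = 39480 tall.
The bottom-left point is one-third across and two-thirds down:
x = 1 × 34640/3 ≈ 11547; y = 2 × 39480/3 ≈ 26320.

(11547, 26320)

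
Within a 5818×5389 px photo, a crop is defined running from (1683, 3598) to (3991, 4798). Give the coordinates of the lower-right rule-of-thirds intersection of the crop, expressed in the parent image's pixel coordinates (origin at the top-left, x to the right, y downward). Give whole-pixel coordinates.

x = 3222 px, y = 4398 px

Crop width = 3991 − 1683 = 2308 px; one third is 769.33 px.
Crop height = 4798 − 3598 = 1200 px; one third is 400.00 px.
The lower-right point is two-thirds across and two-thirds down within the crop:
x = 1683 + 2 × 769.33 ≈ 3222; y = 3598 + 2 × 400.00 ≈ 4398.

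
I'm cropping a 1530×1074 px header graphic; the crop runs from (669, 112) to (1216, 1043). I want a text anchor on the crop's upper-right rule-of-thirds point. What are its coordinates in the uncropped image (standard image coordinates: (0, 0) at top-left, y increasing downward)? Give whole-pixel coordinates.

(1034, 422)

Crop width = 1216 − 669 = 547 px; one third is 182.33 px.
Crop height = 1043 − 112 = 931 px; one third is 310.33 px.
The upper-right point is two-thirds across and one-third down within the crop:
x = 669 + 2 × 182.33 ≈ 1034; y = 112 + 1 × 310.33 ≈ 422.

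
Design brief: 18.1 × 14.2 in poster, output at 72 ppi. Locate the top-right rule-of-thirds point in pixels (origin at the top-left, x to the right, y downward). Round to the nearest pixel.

In pixels the canvas is 18.1 × 72 = 1303.2 wide and 14.2 × 72 = 1022.4 tall.
The top-right point is two-thirds across and one-third down:
x = 2 × 1303.2/3 ≈ 869; y = 1 × 1022.4/3 ≈ 341.

(869, 341)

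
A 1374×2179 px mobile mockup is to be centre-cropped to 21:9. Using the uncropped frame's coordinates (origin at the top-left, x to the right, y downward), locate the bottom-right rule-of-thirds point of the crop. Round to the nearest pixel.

1374/2179 < 21/9, so the 21:9 crop keeps the full width 1374 and trims height to 1374 × 9/21 = 588.86 px.
Top offset = (2179 − 588.86)/2 = 795.07 px; left offset = 0.
Bottom-right is two-thirds across and two-thirds down within the crop:
x = 0.00 + 2 × 1374.00/3 ≈ 916; y = 795.07 + 2 × 588.86/3 ≈ 1188.

x = 916 px, y = 1188 px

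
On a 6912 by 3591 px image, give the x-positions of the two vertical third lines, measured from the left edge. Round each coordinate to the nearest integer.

x = 2304 px and x = 4608 px

6912 / 3 = 2304, so the vertical lines sit at one and two thirds of 6912.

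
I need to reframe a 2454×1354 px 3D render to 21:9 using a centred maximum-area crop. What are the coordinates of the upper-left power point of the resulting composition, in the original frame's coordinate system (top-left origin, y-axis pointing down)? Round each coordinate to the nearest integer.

x = 818 px, y = 502 px

2454/1354 < 21/9, so the 21:9 crop keeps the full width 2454 and trims height to 2454 × 9/21 = 1051.71 px.
Top offset = (1354 − 1051.71)/2 = 151.14 px; left offset = 0.
Upper-left is one-third across and one-third down within the crop:
x = 0.00 + 1 × 2454.00/3 ≈ 818; y = 151.14 + 1 × 1051.71/3 ≈ 502.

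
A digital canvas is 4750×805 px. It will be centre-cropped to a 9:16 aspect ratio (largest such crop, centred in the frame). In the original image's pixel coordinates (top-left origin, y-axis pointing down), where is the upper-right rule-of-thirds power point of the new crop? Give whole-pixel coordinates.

(2450, 268)

4750/805 > 9/16, so the 9:16 crop keeps the full height 805 and trims width to 805 × 9/16 = 452.81 px.
Left offset = (4750 − 452.81)/2 = 2148.59 px; top offset = 0.
Upper-right is two-thirds across and one-third down within the crop:
x = 2148.59 + 2 × 452.81/3 ≈ 2450; y = 0.00 + 1 × 805.00/3 ≈ 268.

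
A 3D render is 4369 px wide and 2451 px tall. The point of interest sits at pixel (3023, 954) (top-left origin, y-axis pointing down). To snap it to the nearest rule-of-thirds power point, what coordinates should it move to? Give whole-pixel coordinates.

Third lines: x ∈ {1456, 2913}, y ∈ {817, 1634}.
3023 is closer to x = 2913; 954 is closer to y = 817.
So the nearest intersection is the upper-right power point.

x = 2913 px, y = 817 px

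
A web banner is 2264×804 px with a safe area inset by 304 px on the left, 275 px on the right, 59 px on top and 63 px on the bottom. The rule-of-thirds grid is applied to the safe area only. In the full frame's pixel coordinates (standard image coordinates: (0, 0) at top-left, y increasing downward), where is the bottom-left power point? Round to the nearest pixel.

x = 866 px, y = 514 px

Content width = 2264 − 304 − 275 = 1685 px; content height = 804 − 59 − 63 = 682 px.
Bottom-left is one-third across and two-thirds down within the safe area.
x = 304 + 1 × 1685/3 = 304 + 561.67 ≈ 866
y = 59 + 2 × 682/3 = 59 + 454.67 ≈ 514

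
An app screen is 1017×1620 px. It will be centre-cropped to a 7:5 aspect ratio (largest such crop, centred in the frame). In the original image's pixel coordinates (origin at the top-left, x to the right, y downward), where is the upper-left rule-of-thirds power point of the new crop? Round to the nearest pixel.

x = 339 px, y = 689 px

1017/1620 < 7/5, so the 7:5 crop keeps the full width 1017 and trims height to 1017 × 5/7 = 726.43 px.
Top offset = (1620 − 726.43)/2 = 446.79 px; left offset = 0.
Upper-left is one-third across and one-third down within the crop:
x = 0.00 + 1 × 1017.00/3 ≈ 339; y = 446.79 + 1 × 726.43/3 ≈ 689.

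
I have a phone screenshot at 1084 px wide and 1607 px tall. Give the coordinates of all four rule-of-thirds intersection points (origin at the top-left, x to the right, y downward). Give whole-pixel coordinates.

One third of 1084 is 361.33; one third of 1607 is 535.67.
Vertical third lines at x = 361 and x = 723; horizontal third lines at y = 536 and y = 1071.

(361, 536), (723, 536), (361, 1071), (723, 1071)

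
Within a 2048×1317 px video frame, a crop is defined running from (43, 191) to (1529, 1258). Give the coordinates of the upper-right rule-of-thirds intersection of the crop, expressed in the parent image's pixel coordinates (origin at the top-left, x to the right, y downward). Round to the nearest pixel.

(1034, 547)

Crop width = 1529 − 43 = 1486 px; one third is 495.33 px.
Crop height = 1258 − 191 = 1067 px; one third is 355.67 px.
The upper-right point is two-thirds across and one-third down within the crop:
x = 43 + 2 × 495.33 ≈ 1034; y = 191 + 1 × 355.67 ≈ 547.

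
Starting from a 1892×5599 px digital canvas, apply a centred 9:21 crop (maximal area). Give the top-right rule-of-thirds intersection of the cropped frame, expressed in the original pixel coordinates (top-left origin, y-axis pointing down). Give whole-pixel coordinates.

1892/5599 < 9/21, so the 9:21 crop keeps the full width 1892 and trims height to 1892 × 21/9 = 4414.67 px.
Top offset = (5599 − 4414.67)/2 = 592.17 px; left offset = 0.
Top-right is two-thirds across and one-third down within the crop:
x = 0.00 + 2 × 1892.00/3 ≈ 1261; y = 592.17 + 1 × 4414.67/3 ≈ 2064.

x = 1261 px, y = 2064 px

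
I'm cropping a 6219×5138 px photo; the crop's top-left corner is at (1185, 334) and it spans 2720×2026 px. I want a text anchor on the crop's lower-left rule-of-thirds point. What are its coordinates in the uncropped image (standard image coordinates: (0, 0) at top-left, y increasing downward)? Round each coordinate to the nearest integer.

x = 2092 px, y = 1685 px

One third of the crop width 2720 is 906.67 px.
One third of the crop height 2026 is 675.33 px.
The lower-left point is one-third across and two-thirds down within the crop:
x = 1185 + 1 × 906.67 ≈ 2092; y = 334 + 2 × 675.33 ≈ 1685.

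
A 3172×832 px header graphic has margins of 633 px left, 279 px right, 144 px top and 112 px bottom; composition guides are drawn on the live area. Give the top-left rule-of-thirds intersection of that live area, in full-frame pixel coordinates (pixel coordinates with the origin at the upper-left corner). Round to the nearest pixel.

Content width = 3172 − 633 − 279 = 2260 px; content height = 832 − 144 − 112 = 576 px.
Top-left is one-third across and one-third down within the live area.
x = 633 + 1 × 2260/3 = 633 + 753.33 ≈ 1386
y = 144 + 1 × 576/3 = 144 + 192.00 ≈ 336

x = 1386 px, y = 336 px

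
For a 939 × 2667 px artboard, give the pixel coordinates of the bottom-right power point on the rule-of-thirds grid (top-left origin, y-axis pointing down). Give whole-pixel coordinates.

The bottom-right point sits two-thirds of the way across and two-thirds of the way down.
x = 2 × 939/3 ≈ 626; y = 2 × 2667/3 ≈ 1778.

(626, 1778)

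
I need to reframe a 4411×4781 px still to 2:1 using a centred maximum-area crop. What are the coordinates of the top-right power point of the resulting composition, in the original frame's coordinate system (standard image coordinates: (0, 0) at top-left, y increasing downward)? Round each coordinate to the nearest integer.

(2941, 2023)

4411/4781 < 2/1, so the 2:1 crop keeps the full width 4411 and trims height to 4411 × 1/2 = 2205.50 px.
Top offset = (4781 − 2205.50)/2 = 1287.75 px; left offset = 0.
Top-right is two-thirds across and one-third down within the crop:
x = 0.00 + 2 × 4411.00/3 ≈ 2941; y = 1287.75 + 1 × 2205.50/3 ≈ 2023.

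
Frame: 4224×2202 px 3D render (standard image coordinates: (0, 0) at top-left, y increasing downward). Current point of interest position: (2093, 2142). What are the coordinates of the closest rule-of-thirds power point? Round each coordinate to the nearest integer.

Third lines: x ∈ {1408, 2816}, y ∈ {734, 1468}.
2093 is closer to x = 1408; 2142 is closer to y = 1468.
So the nearest intersection is the lower-left power point.

x = 1408 px, y = 1468 px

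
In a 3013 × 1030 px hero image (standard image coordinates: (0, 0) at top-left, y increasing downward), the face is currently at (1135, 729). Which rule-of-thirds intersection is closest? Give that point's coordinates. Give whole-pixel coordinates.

Third lines: x ∈ {1004, 2009}, y ∈ {343, 687}.
1135 is closer to x = 1004; 729 is closer to y = 687.
So the nearest intersection is the lower-left power point.

(1004, 687)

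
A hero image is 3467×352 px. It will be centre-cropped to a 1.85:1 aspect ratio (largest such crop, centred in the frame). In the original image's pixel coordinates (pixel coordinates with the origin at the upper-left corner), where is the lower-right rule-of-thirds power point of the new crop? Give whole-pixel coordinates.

3467/352 > 1.85/1, so the 1.85:1 crop keeps the full height 352 and trims width to 352 × 1.85/1 = 651.20 px.
Left offset = (3467 − 651.20)/2 = 1407.90 px; top offset = 0.
Lower-right is two-thirds across and two-thirds down within the crop:
x = 1407.90 + 2 × 651.20/3 ≈ 1842; y = 0.00 + 2 × 352.00/3 ≈ 235.

(1842, 235)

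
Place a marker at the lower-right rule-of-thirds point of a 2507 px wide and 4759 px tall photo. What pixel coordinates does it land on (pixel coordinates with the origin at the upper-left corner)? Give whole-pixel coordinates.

x = 1671 px, y = 3173 px

The lower-right point sits two-thirds of the way across and two-thirds of the way down.
x = 2 × 2507/3 ≈ 1671; y = 2 × 4759/3 ≈ 3173.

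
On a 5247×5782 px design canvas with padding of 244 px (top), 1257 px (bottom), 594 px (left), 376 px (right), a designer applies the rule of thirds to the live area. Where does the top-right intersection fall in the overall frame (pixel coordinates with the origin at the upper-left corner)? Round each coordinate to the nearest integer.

Content width = 5247 − 594 − 376 = 4277 px; content height = 5782 − 244 − 1257 = 4281 px.
Top-right is two-thirds across and one-third down within the live area.
x = 594 + 2 × 4277/3 = 594 + 2851.33 ≈ 3445
y = 244 + 1 × 4281/3 = 244 + 1427.00 ≈ 1671

x = 3445 px, y = 1671 px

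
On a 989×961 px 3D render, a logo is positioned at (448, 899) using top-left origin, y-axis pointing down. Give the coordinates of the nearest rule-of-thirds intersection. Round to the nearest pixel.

x = 330 px, y = 641 px

Third lines: x ∈ {330, 659}, y ∈ {320, 641}.
448 is closer to x = 330; 899 is closer to y = 641.
So the nearest intersection is the lower-left power point.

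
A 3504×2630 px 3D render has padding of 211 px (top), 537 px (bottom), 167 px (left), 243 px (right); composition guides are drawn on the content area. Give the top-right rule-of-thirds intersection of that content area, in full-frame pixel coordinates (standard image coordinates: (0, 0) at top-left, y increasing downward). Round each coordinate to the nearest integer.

Content width = 3504 − 167 − 243 = 3094 px; content height = 2630 − 211 − 537 = 1882 px.
Top-right is two-thirds across and one-third down within the content area.
x = 167 + 2 × 3094/3 = 167 + 2062.67 ≈ 2230
y = 211 + 1 × 1882/3 = 211 + 627.33 ≈ 838

(2230, 838)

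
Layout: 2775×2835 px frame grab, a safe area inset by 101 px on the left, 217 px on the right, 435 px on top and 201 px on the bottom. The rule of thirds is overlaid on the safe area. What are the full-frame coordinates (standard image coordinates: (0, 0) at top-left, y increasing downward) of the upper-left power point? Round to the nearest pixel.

Content width = 2775 − 101 − 217 = 2457 px; content height = 2835 − 435 − 201 = 2199 px.
Upper-left is one-third across and one-third down within the safe area.
x = 101 + 1 × 2457/3 = 101 + 819.00 ≈ 920
y = 435 + 1 × 2199/3 = 435 + 733.00 ≈ 1168

x = 920 px, y = 1168 px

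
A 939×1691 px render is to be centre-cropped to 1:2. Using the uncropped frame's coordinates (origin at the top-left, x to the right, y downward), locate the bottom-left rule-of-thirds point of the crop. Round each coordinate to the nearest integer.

(329, 1127)

939/1691 > 1/2, so the 1:2 crop keeps the full height 1691 and trims width to 1691 × 1/2 = 845.50 px.
Left offset = (939 − 845.50)/2 = 46.75 px; top offset = 0.
Bottom-left is one-third across and two-thirds down within the crop:
x = 46.75 + 1 × 845.50/3 ≈ 329; y = 0.00 + 2 × 1691.00/3 ≈ 1127.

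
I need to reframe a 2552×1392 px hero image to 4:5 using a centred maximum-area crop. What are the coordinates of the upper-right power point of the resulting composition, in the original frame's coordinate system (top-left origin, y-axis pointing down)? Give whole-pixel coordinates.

x = 1462 px, y = 464 px

2552/1392 > 4/5, so the 4:5 crop keeps the full height 1392 and trims width to 1392 × 4/5 = 1113.60 px.
Left offset = (2552 − 1113.60)/2 = 719.20 px; top offset = 0.
Upper-right is two-thirds across and one-third down within the crop:
x = 719.20 + 2 × 1113.60/3 ≈ 1462; y = 0.00 + 1 × 1392.00/3 ≈ 464.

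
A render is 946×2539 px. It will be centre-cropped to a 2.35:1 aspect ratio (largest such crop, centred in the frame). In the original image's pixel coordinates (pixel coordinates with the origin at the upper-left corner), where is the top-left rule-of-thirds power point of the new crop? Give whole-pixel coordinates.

x = 315 px, y = 1202 px

946/2539 < 2.35/1, so the 2.35:1 crop keeps the full width 946 and trims height to 946 × 1/2.35 = 402.55 px.
Top offset = (2539 − 402.55)/2 = 1068.22 px; left offset = 0.
Top-left is one-third across and one-third down within the crop:
x = 0.00 + 1 × 946.00/3 ≈ 315; y = 1068.22 + 1 × 402.55/3 ≈ 1202.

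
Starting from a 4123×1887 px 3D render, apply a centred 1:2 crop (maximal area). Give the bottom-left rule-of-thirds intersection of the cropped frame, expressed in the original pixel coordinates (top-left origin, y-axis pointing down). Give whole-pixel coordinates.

4123/1887 > 1/2, so the 1:2 crop keeps the full height 1887 and trims width to 1887 × 1/2 = 943.50 px.
Left offset = (4123 − 943.50)/2 = 1589.75 px; top offset = 0.
Bottom-left is one-third across and two-thirds down within the crop:
x = 1589.75 + 1 × 943.50/3 ≈ 1904; y = 0.00 + 2 × 1887.00/3 ≈ 1258.

x = 1904 px, y = 1258 px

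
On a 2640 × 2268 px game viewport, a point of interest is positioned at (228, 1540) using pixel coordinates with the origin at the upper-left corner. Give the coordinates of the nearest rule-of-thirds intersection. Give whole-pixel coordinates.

x = 880 px, y = 1512 px

Third lines: x ∈ {880, 1760}, y ∈ {756, 1512}.
228 is closer to x = 880; 1540 is closer to y = 1512.
So the nearest intersection is the lower-left power point.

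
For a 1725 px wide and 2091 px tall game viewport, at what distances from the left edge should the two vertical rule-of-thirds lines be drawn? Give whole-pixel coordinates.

x = 575 px and x = 1150 px

1725 / 3 = 575, so the vertical lines sit at one and two thirds of 1725.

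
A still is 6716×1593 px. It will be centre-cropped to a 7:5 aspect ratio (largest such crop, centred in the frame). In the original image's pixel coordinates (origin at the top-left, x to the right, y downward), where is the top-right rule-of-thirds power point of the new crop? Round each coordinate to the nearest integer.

6716/1593 > 7/5, so the 7:5 crop keeps the full height 1593 and trims width to 1593 × 7/5 = 2230.20 px.
Left offset = (6716 − 2230.20)/2 = 2242.90 px; top offset = 0.
Top-right is two-thirds across and one-third down within the crop:
x = 2242.90 + 2 × 2230.20/3 ≈ 3730; y = 0.00 + 1 × 1593.00/3 ≈ 531.

x = 3730 px, y = 531 px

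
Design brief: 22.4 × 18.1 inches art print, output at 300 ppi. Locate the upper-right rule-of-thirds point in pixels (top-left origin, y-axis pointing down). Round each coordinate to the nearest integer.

x = 4480 px, y = 1810 px

In pixels the canvas is 22.4 × 300 = 6720 wide and 18.1 × 300 = 5430 tall.
The upper-right point is two-thirds across and one-third down:
x = 2 × 6720/3 ≈ 4480; y = 1 × 5430/3 ≈ 1810.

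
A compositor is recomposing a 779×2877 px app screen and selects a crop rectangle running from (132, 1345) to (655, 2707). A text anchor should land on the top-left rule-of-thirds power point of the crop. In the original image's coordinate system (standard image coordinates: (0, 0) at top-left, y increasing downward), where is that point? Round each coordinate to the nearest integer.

Crop width = 655 − 132 = 523 px; one third is 174.33 px.
Crop height = 2707 − 1345 = 1362 px; one third is 454.00 px.
The top-left point is one-third across and one-third down within the crop:
x = 132 + 1 × 174.33 ≈ 306; y = 1345 + 1 × 454.00 ≈ 1799.

(306, 1799)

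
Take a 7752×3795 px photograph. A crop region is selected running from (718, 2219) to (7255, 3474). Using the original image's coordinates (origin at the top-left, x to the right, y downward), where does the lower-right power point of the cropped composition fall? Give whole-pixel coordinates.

x = 5076 px, y = 3056 px

Crop width = 7255 − 718 = 6537 px; one third is 2179.00 px.
Crop height = 3474 − 2219 = 1255 px; one third is 418.33 px.
The lower-right point is two-thirds across and two-thirds down within the crop:
x = 718 + 2 × 2179.00 ≈ 5076; y = 2219 + 2 × 418.33 ≈ 3056.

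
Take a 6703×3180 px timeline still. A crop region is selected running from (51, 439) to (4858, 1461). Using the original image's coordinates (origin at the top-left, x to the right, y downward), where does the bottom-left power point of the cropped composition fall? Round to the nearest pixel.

x = 1653 px, y = 1120 px

Crop width = 4858 − 51 = 4807 px; one third is 1602.33 px.
Crop height = 1461 − 439 = 1022 px; one third is 340.67 px.
The bottom-left point is one-third across and two-thirds down within the crop:
x = 51 + 1 × 1602.33 ≈ 1653; y = 439 + 2 × 340.67 ≈ 1120.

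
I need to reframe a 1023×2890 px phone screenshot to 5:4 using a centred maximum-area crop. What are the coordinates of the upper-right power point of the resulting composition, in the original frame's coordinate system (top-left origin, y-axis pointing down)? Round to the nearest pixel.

1023/2890 < 5/4, so the 5:4 crop keeps the full width 1023 and trims height to 1023 × 4/5 = 818.40 px.
Top offset = (2890 − 818.40)/2 = 1035.80 px; left offset = 0.
Upper-right is two-thirds across and one-third down within the crop:
x = 0.00 + 2 × 1023.00/3 ≈ 682; y = 1035.80 + 1 × 818.40/3 ≈ 1309.

(682, 1309)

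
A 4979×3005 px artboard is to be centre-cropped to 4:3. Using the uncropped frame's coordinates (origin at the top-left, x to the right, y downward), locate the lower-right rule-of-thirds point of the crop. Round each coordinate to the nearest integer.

(3157, 2003)

4979/3005 > 4/3, so the 4:3 crop keeps the full height 3005 and trims width to 3005 × 4/3 = 4006.67 px.
Left offset = (4979 − 4006.67)/2 = 486.17 px; top offset = 0.
Lower-right is two-thirds across and two-thirds down within the crop:
x = 486.17 + 2 × 4006.67/3 ≈ 3157; y = 0.00 + 2 × 3005.00/3 ≈ 2003.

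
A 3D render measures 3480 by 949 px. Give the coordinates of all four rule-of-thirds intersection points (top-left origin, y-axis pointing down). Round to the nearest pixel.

(1160, 316), (2320, 316), (1160, 633), (2320, 633)

One third of 3480 is 1160; one third of 949 is 316.33.
Vertical third lines at x = 1160 and x = 2320; horizontal third lines at y = 316 and y = 633.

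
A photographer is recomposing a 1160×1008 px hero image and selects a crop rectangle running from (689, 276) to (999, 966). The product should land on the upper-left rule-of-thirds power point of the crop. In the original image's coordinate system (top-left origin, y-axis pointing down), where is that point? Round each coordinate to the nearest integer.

x = 792 px, y = 506 px

Crop width = 999 − 689 = 310 px; one third is 103.33 px.
Crop height = 966 − 276 = 690 px; one third is 230.00 px.
The upper-left point is one-third across and one-third down within the crop:
x = 689 + 1 × 103.33 ≈ 792; y = 276 + 1 × 230.00 ≈ 506.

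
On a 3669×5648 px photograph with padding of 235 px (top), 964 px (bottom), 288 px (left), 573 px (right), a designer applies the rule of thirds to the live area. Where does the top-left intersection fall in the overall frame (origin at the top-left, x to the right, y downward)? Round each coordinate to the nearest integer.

Content width = 3669 − 288 − 573 = 2808 px; content height = 5648 − 235 − 964 = 4449 px.
Top-left is one-third across and one-third down within the live area.
x = 288 + 1 × 2808/3 = 288 + 936.00 ≈ 1224
y = 235 + 1 × 4449/3 = 235 + 1483.00 ≈ 1718

(1224, 1718)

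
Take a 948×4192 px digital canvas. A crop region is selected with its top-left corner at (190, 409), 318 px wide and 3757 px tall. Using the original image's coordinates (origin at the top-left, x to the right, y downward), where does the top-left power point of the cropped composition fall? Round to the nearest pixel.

One third of the crop width 318 is 106.00 px.
One third of the crop height 3757 is 1252.33 px.
The top-left point is one-third across and one-third down within the crop:
x = 190 + 1 × 106.00 ≈ 296; y = 409 + 1 × 1252.33 ≈ 1661.

(296, 1661)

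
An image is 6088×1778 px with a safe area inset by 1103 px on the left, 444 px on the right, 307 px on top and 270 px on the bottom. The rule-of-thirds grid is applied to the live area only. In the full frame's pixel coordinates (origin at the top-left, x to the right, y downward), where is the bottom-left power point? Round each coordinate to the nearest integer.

Content width = 6088 − 1103 − 444 = 4541 px; content height = 1778 − 307 − 270 = 1201 px.
Bottom-left is one-third across and two-thirds down within the live area.
x = 1103 + 1 × 4541/3 = 1103 + 1513.67 ≈ 2617
y = 307 + 2 × 1201/3 = 307 + 800.67 ≈ 1108

(2617, 1108)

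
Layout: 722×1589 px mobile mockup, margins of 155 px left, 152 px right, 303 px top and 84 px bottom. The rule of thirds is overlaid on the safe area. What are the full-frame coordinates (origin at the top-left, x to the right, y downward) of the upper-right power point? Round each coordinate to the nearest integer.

Content width = 722 − 155 − 152 = 415 px; content height = 1589 − 303 − 84 = 1202 px.
Upper-right is two-thirds across and one-third down within the safe area.
x = 155 + 2 × 415/3 = 155 + 276.67 ≈ 432
y = 303 + 1 × 1202/3 = 303 + 400.67 ≈ 704

(432, 704)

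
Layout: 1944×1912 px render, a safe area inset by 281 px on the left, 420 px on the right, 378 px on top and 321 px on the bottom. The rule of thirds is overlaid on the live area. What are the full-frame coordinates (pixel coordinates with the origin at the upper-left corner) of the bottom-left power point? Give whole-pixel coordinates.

Content width = 1944 − 281 − 420 = 1243 px; content height = 1912 − 378 − 321 = 1213 px.
Bottom-left is one-third across and two-thirds down within the live area.
x = 281 + 1 × 1243/3 = 281 + 414.33 ≈ 695
y = 378 + 2 × 1213/3 = 378 + 808.67 ≈ 1187

(695, 1187)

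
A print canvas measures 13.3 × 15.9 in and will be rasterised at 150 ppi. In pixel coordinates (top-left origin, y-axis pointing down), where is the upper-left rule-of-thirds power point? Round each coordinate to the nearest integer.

In pixels the canvas is 13.3 × 150 = 1995 wide and 15.9 × 150 = 2385 tall.
The upper-left point is one-third across and one-third down:
x = 1 × 1995/3 ≈ 665; y = 1 × 2385/3 ≈ 795.

x = 665 px, y = 795 px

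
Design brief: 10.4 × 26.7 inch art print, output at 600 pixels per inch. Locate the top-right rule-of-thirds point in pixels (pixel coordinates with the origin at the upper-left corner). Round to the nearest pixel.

x = 4160 px, y = 5340 px

In pixels the canvas is 10.4 × 600 = 6240 wide and 26.7 × 600 = 16020 tall.
The top-right point is two-thirds across and one-third down:
x = 2 × 6240/3 ≈ 4160; y = 1 × 16020/3 ≈ 5340.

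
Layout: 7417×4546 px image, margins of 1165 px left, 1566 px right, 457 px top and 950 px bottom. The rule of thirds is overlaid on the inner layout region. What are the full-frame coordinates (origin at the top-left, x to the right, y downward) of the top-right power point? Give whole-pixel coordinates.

Content width = 7417 − 1165 − 1566 = 4686 px; content height = 4546 − 457 − 950 = 3139 px.
Top-right is two-thirds across and one-third down within the inner layout region.
x = 1165 + 2 × 4686/3 = 1165 + 3124.00 ≈ 4289
y = 457 + 1 × 3139/3 = 457 + 1046.33 ≈ 1503

x = 4289 px, y = 1503 px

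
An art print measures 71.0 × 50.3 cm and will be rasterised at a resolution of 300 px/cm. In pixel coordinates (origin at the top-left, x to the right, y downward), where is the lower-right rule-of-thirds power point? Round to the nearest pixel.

In pixels the canvas is 71.0 × 300 = 21300 wide and 50.3 × 300 = 15090 tall.
The lower-right point is two-thirds across and two-thirds down:
x = 2 × 21300/3 ≈ 14200; y = 2 × 15090/3 ≈ 10060.

(14200, 10060)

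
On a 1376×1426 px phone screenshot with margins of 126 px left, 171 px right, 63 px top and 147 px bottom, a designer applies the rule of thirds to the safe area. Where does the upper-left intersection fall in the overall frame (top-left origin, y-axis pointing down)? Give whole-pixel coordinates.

x = 486 px, y = 468 px

Content width = 1376 − 126 − 171 = 1079 px; content height = 1426 − 63 − 147 = 1216 px.
Upper-left is one-third across and one-third down within the safe area.
x = 126 + 1 × 1079/3 = 126 + 359.67 ≈ 486
y = 63 + 1 × 1216/3 = 63 + 405.33 ≈ 468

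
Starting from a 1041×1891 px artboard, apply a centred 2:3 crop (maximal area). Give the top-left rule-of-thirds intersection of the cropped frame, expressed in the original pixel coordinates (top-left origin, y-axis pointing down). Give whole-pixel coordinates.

x = 347 px, y = 685 px

1041/1891 < 2/3, so the 2:3 crop keeps the full width 1041 and trims height to 1041 × 3/2 = 1561.50 px.
Top offset = (1891 − 1561.50)/2 = 164.75 px; left offset = 0.
Top-left is one-third across and one-third down within the crop:
x = 0.00 + 1 × 1041.00/3 ≈ 347; y = 164.75 + 1 × 1561.50/3 ≈ 685.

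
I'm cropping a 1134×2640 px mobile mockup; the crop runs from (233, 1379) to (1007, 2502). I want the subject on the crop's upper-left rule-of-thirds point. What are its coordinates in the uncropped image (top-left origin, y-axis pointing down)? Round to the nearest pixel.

Crop width = 1007 − 233 = 774 px; one third is 258.00 px.
Crop height = 2502 − 1379 = 1123 px; one third is 374.33 px.
The upper-left point is one-third across and one-third down within the crop:
x = 233 + 1 × 258.00 ≈ 491; y = 1379 + 1 × 374.33 ≈ 1753.

x = 491 px, y = 1753 px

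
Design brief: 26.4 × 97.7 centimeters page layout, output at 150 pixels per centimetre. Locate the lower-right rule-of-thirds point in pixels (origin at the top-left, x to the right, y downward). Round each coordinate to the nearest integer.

In pixels the canvas is 26.4 × 150 = 3960 wide and 97.7 × 150 = 14655 tall.
The lower-right point is two-thirds across and two-thirds down:
x = 2 × 3960/3 ≈ 2640; y = 2 × 14655/3 ≈ 9770.

(2640, 9770)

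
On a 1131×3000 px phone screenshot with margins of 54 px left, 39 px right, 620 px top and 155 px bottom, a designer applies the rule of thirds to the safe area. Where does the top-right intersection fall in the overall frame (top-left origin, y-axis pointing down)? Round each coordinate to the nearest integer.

x = 746 px, y = 1362 px

Content width = 1131 − 54 − 39 = 1038 px; content height = 3000 − 620 − 155 = 2225 px.
Top-right is two-thirds across and one-third down within the safe area.
x = 54 + 2 × 1038/3 = 54 + 692.00 ≈ 746
y = 620 + 1 × 2225/3 = 620 + 741.67 ≈ 1362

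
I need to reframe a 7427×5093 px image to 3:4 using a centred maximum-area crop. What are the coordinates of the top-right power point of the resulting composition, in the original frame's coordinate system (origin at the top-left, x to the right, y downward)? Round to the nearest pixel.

x = 4350 px, y = 1698 px

7427/5093 > 3/4, so the 3:4 crop keeps the full height 5093 and trims width to 5093 × 3/4 = 3819.75 px.
Left offset = (7427 − 3819.75)/2 = 1803.62 px; top offset = 0.
Top-right is two-thirds across and one-third down within the crop:
x = 1803.62 + 2 × 3819.75/3 ≈ 4350; y = 0.00 + 1 × 5093.00/3 ≈ 1698.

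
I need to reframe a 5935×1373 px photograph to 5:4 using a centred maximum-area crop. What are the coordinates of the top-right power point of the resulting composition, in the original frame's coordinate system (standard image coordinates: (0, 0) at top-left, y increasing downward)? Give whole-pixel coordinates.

(3254, 458)

5935/1373 > 5/4, so the 5:4 crop keeps the full height 1373 and trims width to 1373 × 5/4 = 1716.25 px.
Left offset = (5935 − 1716.25)/2 = 2109.38 px; top offset = 0.
Top-right is two-thirds across and one-third down within the crop:
x = 2109.38 + 2 × 1716.25/3 ≈ 3254; y = 0.00 + 1 × 1373.00/3 ≈ 458.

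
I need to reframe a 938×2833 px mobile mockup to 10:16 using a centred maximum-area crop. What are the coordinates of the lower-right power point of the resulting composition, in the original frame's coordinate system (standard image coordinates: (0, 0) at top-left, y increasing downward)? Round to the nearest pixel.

938/2833 < 10/16, so the 10:16 crop keeps the full width 938 and trims height to 938 × 16/10 = 1500.80 px.
Top offset = (2833 − 1500.80)/2 = 666.10 px; left offset = 0.
Lower-right is two-thirds across and two-thirds down within the crop:
x = 0.00 + 2 × 938.00/3 ≈ 625; y = 666.10 + 2 × 1500.80/3 ≈ 1667.

x = 625 px, y = 1667 px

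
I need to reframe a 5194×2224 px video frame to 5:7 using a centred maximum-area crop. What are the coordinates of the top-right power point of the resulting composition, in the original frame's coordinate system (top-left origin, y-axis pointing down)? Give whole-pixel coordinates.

x = 2862 px, y = 741 px

5194/2224 > 5/7, so the 5:7 crop keeps the full height 2224 and trims width to 2224 × 5/7 = 1588.57 px.
Left offset = (5194 − 1588.57)/2 = 1802.71 px; top offset = 0.
Top-right is two-thirds across and one-third down within the crop:
x = 1802.71 + 2 × 1588.57/3 ≈ 2862; y = 0.00 + 1 × 2224.00/3 ≈ 741.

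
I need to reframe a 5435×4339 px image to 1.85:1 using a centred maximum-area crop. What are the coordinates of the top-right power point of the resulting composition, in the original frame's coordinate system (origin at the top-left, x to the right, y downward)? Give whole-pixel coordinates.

5435/4339 < 1.85/1, so the 1.85:1 crop keeps the full width 5435 and trims height to 5435 × 1/1.85 = 2937.84 px.
Top offset = (4339 − 2937.84)/2 = 700.58 px; left offset = 0.
Top-right is two-thirds across and one-third down within the crop:
x = 0.00 + 2 × 5435.00/3 ≈ 3623; y = 700.58 + 1 × 2937.84/3 ≈ 1680.

(3623, 1680)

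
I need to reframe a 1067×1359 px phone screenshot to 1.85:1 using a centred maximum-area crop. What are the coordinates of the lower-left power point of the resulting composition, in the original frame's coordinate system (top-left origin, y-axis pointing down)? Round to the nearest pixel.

x = 356 px, y = 776 px

1067/1359 < 1.85/1, so the 1.85:1 crop keeps the full width 1067 and trims height to 1067 × 1/1.85 = 576.76 px.
Top offset = (1359 − 576.76)/2 = 391.12 px; left offset = 0.
Lower-left is one-third across and two-thirds down within the crop:
x = 0.00 + 1 × 1067.00/3 ≈ 356; y = 391.12 + 2 × 576.76/3 ≈ 776.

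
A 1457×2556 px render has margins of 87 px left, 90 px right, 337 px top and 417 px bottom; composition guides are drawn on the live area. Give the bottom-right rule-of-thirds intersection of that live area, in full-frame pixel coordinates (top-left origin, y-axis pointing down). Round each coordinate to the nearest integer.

(940, 1538)

Content width = 1457 − 87 − 90 = 1280 px; content height = 2556 − 337 − 417 = 1802 px.
Bottom-right is two-thirds across and two-thirds down within the live area.
x = 87 + 2 × 1280/3 = 87 + 853.33 ≈ 940
y = 337 + 2 × 1802/3 = 337 + 1201.33 ≈ 1538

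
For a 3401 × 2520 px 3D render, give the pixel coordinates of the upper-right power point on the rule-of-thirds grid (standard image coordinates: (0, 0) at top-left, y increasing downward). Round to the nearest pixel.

x = 2267 px, y = 840 px

The upper-right point sits two-thirds of the way across and one-third of the way down.
x = 2 × 3401/3 ≈ 2267; y = 1 × 2520/3 ≈ 840.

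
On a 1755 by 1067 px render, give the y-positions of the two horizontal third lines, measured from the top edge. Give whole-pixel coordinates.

1067 / 3 = 355.67, so the horizontal lines sit at one and two thirds of 1067.

y = 356 px and y = 711 px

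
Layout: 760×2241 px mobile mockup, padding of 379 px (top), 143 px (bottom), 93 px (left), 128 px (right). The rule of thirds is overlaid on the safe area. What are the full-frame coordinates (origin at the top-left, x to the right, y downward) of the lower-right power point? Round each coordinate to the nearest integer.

Content width = 760 − 93 − 128 = 539 px; content height = 2241 − 379 − 143 = 1719 px.
Lower-right is two-thirds across and two-thirds down within the safe area.
x = 93 + 2 × 539/3 = 93 + 359.33 ≈ 452
y = 379 + 2 × 1719/3 = 379 + 1146.00 ≈ 1525

x = 452 px, y = 1525 px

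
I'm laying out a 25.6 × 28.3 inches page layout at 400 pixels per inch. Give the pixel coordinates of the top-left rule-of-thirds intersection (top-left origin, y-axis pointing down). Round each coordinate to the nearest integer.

(3413, 3773)

In pixels the canvas is 25.6 × 400 = 10240 wide and 28.3 × 400 = 11320 tall.
The top-left point is one-third across and one-third down:
x = 1 × 10240/3 ≈ 3413; y = 1 × 11320/3 ≈ 3773.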